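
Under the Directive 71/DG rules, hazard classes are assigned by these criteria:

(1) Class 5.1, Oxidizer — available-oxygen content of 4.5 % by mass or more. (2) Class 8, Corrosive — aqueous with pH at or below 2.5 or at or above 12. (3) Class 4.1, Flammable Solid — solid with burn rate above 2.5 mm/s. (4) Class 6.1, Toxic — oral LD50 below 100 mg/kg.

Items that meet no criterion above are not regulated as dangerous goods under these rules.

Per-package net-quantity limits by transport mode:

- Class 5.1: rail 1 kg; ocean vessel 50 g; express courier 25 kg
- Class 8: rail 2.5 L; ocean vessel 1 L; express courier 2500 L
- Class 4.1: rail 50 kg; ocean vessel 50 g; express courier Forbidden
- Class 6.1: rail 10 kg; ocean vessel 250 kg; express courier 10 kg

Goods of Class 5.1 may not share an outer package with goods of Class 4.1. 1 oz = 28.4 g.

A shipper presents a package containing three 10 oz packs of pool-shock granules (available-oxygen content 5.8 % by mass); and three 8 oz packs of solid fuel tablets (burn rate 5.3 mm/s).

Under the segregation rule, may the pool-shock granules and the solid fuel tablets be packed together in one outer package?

No

Pool-shock granules: available-oxygen content 5.8 % by mass ≥ 4.5 % by mass → Class 5.1 (Oxidizer).
The solid fuel tablets have burn rate 5.3 mm/s, which is > 2.5 mm/s, so they are Class 4.1 (Flammable Solid).
Class 5.1 and Class 4.1 may not share an outer package.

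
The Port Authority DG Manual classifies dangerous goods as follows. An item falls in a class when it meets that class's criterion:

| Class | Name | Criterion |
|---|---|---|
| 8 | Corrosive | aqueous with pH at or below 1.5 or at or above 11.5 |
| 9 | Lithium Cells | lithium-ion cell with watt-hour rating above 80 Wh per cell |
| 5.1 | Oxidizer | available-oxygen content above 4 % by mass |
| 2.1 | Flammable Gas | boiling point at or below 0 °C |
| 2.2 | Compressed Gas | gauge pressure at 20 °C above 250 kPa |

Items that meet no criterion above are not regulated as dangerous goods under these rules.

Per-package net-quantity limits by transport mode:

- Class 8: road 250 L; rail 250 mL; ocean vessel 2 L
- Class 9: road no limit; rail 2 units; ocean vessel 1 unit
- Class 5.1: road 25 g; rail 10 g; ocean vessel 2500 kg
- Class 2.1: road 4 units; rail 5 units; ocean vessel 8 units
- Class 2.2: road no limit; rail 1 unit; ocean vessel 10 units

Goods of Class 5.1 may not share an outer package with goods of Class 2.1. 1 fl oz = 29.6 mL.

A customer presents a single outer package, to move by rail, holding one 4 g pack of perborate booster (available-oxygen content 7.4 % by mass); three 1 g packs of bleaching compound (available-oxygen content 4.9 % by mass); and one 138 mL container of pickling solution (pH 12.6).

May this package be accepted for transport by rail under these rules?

Yes

Available-oxygen content 7.4 % by mass meets the Class 5.1 criterion (Oxidizer), so the perborate booster is Class 5.1.
Bleaching compound: available-oxygen content 4.9 % by mass > 4 % by mass → Class 5.1 (Oxidizer).
Pickling solution: pH 12.6 ≥ 11.5 → Class 8 (Corrosive).
Total Class 5.1: 4 g + (three 1 g packs = 3 g) = 7 g.
7 g is within the rail limit of 10 g for Class 5.1.
Class 8 quantity: 138 mL.
138 mL is within the rail limit of 250 mL for Class 8.
The segregation rule (Class 5.1 with Class 2.1) does not apply to Class 5.1 with Class 8.
Every hazard class is within its rail limit and no segregation rule is violated.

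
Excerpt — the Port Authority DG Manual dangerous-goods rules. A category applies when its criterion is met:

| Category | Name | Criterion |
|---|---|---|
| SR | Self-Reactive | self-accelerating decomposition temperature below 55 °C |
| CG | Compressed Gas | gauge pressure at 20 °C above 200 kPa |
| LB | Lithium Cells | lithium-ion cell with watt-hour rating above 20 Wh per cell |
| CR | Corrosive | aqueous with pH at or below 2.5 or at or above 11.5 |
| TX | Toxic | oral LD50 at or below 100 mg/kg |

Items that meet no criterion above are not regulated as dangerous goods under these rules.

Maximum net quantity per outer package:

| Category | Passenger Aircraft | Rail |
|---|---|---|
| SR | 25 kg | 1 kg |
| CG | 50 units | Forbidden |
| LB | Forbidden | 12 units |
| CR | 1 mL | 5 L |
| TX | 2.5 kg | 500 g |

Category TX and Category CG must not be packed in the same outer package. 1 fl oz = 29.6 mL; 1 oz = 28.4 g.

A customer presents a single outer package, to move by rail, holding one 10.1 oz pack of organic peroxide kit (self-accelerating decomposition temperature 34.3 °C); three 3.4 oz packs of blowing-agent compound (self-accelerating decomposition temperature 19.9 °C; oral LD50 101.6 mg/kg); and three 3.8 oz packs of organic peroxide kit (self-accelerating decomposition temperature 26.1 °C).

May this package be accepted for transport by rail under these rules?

Self-accelerating decomposition temperature 34.3 °C meets the Category SR criterion (Self-Reactive), so the organic peroxide kit is Category SR.
Blowing-agent compound: self-accelerating decomposition temperature 19.9 °C < 55 °C → Category SR (Self-Reactive).
Self-accelerating decomposition temperature 26.1 °C meets the Category SR criterion (Self-Reactive), so the organic peroxide kit is Category SR.
Category SR net quantity: (one 10.1 oz pack = 286.84 g) + (three 3.4 oz packs = 289.68 g) + (three 3.8 oz packs = 323.76 g) = 900.28 g.
900.28 g ≤ 1 kg (rail limit, Category SR) — within limit.

Yes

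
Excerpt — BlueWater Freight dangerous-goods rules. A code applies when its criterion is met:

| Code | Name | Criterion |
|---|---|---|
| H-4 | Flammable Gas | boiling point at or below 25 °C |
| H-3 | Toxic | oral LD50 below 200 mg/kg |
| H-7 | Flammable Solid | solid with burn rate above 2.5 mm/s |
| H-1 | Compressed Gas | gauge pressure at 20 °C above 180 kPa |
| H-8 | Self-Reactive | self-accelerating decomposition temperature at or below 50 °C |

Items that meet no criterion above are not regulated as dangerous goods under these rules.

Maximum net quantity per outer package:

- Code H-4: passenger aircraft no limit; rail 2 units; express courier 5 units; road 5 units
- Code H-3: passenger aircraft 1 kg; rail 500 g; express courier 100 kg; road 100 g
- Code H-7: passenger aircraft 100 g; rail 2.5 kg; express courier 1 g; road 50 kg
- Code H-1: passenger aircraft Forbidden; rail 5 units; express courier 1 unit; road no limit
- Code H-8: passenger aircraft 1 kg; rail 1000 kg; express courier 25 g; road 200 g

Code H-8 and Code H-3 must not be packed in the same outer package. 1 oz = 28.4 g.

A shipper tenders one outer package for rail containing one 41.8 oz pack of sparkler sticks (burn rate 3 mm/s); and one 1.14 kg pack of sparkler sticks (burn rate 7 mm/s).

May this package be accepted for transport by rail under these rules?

With burn rate 3 mm/s (> 2.5 mm/s), the sparkler sticks fall in Code H-7.
Sparkler sticks: burn rate 7 mm/s > 2.5 mm/s → Code H-7 (Flammable Solid).
Total Code H-7: (one 41.8 oz pack = 1187.12 g) + 1.14 kg = 2327.12 g.
That is within the Code H-7 rail limit of 2.5 kg.

Yes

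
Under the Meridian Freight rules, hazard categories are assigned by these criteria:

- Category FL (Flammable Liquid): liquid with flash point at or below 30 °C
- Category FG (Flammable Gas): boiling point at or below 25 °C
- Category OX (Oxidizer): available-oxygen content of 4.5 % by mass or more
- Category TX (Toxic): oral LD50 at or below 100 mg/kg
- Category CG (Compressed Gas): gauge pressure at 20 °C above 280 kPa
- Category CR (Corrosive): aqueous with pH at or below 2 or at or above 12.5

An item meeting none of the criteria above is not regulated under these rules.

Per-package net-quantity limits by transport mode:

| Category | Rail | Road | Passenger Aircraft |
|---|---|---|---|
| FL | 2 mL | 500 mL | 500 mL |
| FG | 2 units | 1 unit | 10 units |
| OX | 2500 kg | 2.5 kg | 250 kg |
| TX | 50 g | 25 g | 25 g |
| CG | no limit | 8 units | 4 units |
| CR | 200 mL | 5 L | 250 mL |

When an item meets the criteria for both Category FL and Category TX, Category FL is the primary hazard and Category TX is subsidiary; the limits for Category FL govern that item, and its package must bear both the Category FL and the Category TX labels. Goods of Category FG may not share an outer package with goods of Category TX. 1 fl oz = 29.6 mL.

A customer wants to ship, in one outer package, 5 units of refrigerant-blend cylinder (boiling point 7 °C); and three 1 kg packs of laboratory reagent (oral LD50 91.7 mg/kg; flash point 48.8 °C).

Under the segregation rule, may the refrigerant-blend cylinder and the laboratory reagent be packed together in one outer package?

Refrigerant-blend cylinder: boiling point 7 °C ≤ 25 °C → Category FG (Flammable Gas).
With oral LD50 91.7 mg/kg (≤ 100 mg/kg), the laboratory reagent falls in Category TX.
Category FG and Category TX may not share an outer package.

No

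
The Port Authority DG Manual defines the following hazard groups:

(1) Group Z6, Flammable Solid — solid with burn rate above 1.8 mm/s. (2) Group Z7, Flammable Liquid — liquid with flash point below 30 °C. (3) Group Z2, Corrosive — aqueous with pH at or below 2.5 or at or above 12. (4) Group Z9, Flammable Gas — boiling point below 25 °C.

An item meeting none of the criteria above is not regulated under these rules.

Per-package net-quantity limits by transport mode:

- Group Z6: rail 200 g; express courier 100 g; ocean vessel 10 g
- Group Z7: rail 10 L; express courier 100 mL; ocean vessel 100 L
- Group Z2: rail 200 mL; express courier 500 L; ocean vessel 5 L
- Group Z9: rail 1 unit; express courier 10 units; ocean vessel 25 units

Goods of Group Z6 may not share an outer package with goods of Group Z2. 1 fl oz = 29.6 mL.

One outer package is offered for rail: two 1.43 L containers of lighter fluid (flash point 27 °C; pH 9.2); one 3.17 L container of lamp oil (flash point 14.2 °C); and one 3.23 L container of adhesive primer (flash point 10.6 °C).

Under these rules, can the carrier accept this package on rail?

Yes

Lighter fluid: flash point 27 °C < 30 °C → Group Z7 (Flammable Liquid).
With flash point 14.2 °C (< 30 °C), the lamp oil falls in Group Z7.
Flash point 10.6 °C meets the Group Z7 criterion (Flammable Liquid), so the adhesive primer is Group Z7.
Total Group Z7: (two 1.43 L containers = 2.86 L) + 3.17 L + 3.23 L = 9.26 L.
9.26 L is within the rail limit of 10 L for Group Z7.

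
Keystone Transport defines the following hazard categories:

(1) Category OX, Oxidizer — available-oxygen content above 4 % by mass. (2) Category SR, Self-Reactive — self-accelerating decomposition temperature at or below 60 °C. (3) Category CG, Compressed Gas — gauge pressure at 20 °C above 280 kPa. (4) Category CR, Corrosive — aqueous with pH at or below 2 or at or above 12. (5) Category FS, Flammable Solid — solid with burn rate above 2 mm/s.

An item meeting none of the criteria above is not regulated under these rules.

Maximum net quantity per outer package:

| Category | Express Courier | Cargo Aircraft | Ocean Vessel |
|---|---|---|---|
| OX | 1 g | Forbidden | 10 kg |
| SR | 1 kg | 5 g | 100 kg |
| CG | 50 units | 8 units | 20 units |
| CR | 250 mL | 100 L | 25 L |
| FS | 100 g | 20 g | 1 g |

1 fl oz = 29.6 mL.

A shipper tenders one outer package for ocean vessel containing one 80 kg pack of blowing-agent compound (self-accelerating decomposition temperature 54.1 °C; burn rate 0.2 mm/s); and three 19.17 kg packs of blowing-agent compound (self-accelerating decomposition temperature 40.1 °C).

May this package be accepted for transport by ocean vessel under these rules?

Blowing-agent compound: self-accelerating decomposition temperature 54.1 °C ≤ 60 °C → Category SR (Self-Reactive).
The blowing-agent compound has self-accelerating decomposition temperature 40.1 °C, which is ≤ 60 °C, so it is Category SR (Self-Reactive).
Total Category SR: 80 kg + (three 19.17 kg packs = 57.51 kg) = 137.51 kg.
137.51 kg exceeds the ocean vessel limit of 100 kg for Category SR.

No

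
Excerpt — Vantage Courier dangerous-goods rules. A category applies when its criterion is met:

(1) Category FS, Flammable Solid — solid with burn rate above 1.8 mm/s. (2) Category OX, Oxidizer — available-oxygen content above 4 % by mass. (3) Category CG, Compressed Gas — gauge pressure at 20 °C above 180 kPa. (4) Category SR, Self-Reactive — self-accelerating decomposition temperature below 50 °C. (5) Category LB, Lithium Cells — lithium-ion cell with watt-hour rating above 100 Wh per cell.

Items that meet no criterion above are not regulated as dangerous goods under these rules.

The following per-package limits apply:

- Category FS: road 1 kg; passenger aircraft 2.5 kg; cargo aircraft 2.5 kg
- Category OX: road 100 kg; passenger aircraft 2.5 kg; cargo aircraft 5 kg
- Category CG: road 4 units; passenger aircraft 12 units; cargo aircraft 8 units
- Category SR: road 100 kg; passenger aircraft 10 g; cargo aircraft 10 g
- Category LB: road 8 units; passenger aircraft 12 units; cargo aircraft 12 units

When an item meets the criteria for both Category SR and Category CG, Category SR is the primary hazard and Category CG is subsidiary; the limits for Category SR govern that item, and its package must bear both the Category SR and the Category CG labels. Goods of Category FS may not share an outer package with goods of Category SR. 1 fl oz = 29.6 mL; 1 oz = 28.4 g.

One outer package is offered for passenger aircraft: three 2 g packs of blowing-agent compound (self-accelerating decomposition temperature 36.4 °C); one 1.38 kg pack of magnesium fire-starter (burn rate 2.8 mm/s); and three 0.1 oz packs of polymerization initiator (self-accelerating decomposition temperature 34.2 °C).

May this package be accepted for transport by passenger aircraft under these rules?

The blowing-agent compound has self-accelerating decomposition temperature 36.4 °C, which is < 50 °C, so it is Category SR (Self-Reactive).
The magnesium fire-starter has burn rate 2.8 mm/s, which is > 1.8 mm/s, so it is Category FS (Flammable Solid).
The polymerization initiator has self-accelerating decomposition temperature 34.2 °C, which is < 50 °C, so it is Category SR (Self-Reactive).
Category FS quantity: 1.38 kg.
1.38 kg ≤ 2.5 kg (passenger aircraft limit, Category FS) — within limit.
Total Category SR: (three 2 g packs = 6 g) + (three 0.1 oz packs = 8.52 g) = 14.52 g.
14.52 g > 10 g (passenger aircraft limit, Category SR) — over the limit.
Category FS and Category SR may not share an outer package.

No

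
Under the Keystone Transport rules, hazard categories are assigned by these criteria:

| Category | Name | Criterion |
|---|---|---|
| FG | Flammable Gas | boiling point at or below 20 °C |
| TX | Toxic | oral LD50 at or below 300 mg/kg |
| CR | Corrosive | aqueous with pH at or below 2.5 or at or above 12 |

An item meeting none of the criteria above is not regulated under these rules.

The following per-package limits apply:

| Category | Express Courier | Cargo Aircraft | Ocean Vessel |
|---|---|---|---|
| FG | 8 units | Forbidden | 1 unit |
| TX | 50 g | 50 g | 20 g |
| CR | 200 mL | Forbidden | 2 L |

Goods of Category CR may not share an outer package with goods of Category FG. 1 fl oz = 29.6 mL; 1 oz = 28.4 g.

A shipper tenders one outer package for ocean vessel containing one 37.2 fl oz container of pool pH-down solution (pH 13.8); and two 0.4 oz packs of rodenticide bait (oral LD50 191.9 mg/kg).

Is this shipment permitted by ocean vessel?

No

Pool pH-down solution: pH 13.8 ≥ 12 → Category CR (Corrosive).
With oral LD50 191.9 mg/kg (≤ 300 mg/kg), the rodenticide bait falls in Category TX.
Category CR quantity: one 37.2 fl oz container = 1101.12 mL.
1101.12 mL ≤ 2 L (ocean vessel limit, Category CR) — within limit.
Category TX quantity: two 0.4 oz packs = 22.72 g.
22.72 g > 20 g (ocean vessel limit, Category TX) — over the limit.
The segregation rule (Category CR with Category FG) does not apply to Category CR with Category TX.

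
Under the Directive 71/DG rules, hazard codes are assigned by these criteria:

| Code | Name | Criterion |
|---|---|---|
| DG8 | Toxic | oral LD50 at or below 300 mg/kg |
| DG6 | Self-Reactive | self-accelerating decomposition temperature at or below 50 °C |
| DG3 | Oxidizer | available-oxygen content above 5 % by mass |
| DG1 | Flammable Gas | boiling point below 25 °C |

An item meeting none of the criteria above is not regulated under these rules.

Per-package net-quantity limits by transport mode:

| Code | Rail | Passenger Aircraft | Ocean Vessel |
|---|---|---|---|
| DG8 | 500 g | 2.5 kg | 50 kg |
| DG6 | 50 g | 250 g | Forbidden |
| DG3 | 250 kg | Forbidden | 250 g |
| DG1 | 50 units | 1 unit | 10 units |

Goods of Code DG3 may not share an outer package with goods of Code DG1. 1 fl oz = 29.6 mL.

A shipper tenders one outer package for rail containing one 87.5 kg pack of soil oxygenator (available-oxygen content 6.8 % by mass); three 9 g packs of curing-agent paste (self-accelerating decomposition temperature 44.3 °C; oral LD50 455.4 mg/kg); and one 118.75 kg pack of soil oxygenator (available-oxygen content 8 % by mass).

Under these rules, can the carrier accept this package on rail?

Yes

Available-oxygen content 6.8 % by mass meets the Code DG3 criterion (Oxidizer), so the soil oxygenator is Code DG3.
Curing-agent paste: self-accelerating decomposition temperature 44.3 °C ≤ 50 °C → Code DG6 (Self-Reactive).
Available-oxygen content 8 % by mass meets the Code DG3 criterion (Oxidizer), so the soil oxygenator is Code DG3.
Total Code DG3: 87.5 kg + 118.75 kg = 206.25 kg.
206.25 kg ≤ 250 kg (rail limit, Code DG3) — within limit.
Code DG6 quantity: three 9 g packs = 27 g.
That is within the Code DG6 rail limit of 50 g.
The segregation rule (Code DG3 with Code DG1) does not apply to Code DG3 with Code DG6.
Every hazard code is within its rail limit and no segregation rule is violated.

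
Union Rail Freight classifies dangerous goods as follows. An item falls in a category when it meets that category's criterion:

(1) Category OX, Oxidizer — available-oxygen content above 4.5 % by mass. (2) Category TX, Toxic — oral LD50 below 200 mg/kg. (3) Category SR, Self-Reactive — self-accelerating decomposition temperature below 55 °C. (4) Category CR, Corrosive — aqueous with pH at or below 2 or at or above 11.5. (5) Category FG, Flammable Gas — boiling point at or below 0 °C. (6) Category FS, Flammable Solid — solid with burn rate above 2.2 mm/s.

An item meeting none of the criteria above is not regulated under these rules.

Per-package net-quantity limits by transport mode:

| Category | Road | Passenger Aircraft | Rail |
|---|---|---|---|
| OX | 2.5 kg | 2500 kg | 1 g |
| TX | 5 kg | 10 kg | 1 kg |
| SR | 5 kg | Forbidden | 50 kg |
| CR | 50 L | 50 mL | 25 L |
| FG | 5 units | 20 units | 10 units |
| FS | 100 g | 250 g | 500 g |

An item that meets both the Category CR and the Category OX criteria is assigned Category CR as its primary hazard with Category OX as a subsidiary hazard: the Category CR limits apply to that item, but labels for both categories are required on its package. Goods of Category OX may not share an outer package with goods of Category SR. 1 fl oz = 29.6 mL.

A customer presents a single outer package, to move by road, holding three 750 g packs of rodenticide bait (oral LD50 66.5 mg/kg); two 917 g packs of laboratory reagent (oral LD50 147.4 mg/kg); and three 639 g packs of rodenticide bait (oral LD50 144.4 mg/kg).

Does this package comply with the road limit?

Oral LD50 66.5 mg/kg meets the Category TX criterion (Toxic), so the rodenticide bait is Category TX.
With oral LD50 147.4 mg/kg (< 200 mg/kg), the laboratory reagent falls in Category TX.
With oral LD50 144.4 mg/kg (< 200 mg/kg), the rodenticide bait falls in Category TX.
Total Category TX: (three 750 g packs = 2.25 kg) + (two 917 g packs = 1.834 kg) + (three 639 g packs = 1.917 kg) = 6.001 kg.
That exceeds the Category TX road limit of 5 kg.

No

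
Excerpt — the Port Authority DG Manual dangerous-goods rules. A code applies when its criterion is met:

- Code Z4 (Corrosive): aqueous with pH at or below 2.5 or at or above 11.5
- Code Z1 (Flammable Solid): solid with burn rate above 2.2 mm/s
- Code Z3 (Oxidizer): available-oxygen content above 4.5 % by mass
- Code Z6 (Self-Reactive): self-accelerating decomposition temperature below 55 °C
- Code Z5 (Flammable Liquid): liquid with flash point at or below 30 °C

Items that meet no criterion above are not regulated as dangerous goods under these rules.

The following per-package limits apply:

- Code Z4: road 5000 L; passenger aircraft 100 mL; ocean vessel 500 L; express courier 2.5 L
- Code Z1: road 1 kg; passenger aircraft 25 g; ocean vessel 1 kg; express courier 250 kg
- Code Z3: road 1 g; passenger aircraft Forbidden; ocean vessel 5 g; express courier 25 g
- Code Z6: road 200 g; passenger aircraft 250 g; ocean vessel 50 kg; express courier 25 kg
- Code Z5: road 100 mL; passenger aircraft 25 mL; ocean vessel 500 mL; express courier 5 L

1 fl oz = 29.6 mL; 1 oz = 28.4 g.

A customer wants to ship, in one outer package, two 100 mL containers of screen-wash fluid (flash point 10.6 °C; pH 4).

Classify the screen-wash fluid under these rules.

Code Z5

Screen-wash fluid: flash point 10.6 °C ≤ 30 °C → Code Z5 (Flammable Liquid).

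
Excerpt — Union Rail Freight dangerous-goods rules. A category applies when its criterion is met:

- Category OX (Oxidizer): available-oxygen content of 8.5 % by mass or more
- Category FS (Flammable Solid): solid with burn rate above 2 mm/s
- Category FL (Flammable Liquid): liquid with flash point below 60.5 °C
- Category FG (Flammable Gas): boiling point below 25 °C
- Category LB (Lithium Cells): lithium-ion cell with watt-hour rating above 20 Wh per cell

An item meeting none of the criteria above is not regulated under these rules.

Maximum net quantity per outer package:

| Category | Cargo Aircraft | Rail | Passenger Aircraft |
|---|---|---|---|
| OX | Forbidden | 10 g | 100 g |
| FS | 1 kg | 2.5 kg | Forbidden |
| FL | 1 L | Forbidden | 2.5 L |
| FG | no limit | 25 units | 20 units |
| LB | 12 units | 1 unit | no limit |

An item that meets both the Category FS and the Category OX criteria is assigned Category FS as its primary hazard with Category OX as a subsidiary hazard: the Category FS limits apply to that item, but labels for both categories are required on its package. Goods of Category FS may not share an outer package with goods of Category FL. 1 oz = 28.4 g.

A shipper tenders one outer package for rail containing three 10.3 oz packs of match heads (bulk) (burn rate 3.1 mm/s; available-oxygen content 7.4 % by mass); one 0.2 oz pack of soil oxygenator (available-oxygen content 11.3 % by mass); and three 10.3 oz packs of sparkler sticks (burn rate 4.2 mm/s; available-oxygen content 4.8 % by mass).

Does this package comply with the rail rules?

Match heads (bulk): burn rate 3.1 mm/s > 2 mm/s → Category FS (Flammable Solid).
The soil oxygenator has available-oxygen content 11.3 % by mass, which is ≥ 8.5 % by mass, so it is Category OX (Oxidizer).
The sparkler sticks have burn rate 4.2 mm/s, which is > 2 mm/s, so they are Category FS (Flammable Solid).
Total Category FS: (three 10.3 oz packs = 877.56 g) + (three 10.3 oz packs = 877.56 g) = 1755.12 g.
That is within the Category FS rail limit of 2.5 kg.
Category OX quantity: one 0.2 oz pack = 5.68 g.
5.68 g ≤ 10 g (rail limit, Category OX) — within limit.
The segregation rule (Category FS with Category FL) does not apply to Category FS with Category OX.
Every hazard category is within its rail limit and no segregation rule is violated.

Yes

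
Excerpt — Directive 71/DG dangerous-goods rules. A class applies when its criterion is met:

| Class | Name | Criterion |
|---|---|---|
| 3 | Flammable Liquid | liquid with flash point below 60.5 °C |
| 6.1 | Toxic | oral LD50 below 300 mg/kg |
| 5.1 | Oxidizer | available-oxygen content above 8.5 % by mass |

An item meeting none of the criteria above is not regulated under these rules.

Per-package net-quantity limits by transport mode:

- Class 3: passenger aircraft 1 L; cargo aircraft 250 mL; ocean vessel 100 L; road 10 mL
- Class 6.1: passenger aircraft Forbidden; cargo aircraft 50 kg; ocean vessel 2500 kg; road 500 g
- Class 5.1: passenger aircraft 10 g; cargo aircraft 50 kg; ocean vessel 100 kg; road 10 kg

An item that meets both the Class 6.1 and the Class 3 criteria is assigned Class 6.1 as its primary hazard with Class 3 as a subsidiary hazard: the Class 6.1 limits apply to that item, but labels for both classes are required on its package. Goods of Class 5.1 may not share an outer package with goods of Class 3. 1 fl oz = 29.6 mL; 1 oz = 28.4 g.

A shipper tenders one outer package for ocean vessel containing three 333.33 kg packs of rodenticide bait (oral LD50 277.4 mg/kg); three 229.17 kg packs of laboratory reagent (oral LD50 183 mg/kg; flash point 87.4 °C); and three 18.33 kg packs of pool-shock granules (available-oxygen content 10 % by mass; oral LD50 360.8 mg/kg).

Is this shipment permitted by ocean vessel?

Oral LD50 277.4 mg/kg meets the Class 6.1 criterion (Toxic), so the rodenticide bait is Class 6.1.
Oral LD50 183 mg/kg meets the Class 6.1 criterion (Toxic), so the laboratory reagent is Class 6.1.
Available-oxygen content 10 % by mass meets the Class 5.1 criterion (Oxidizer), so the pool-shock granules are Class 5.1.
Class 6.1 net quantity: (three 333.33 kg packs = 999.99 kg) + (three 229.17 kg packs = 687.51 kg) = 1687.5 kg.
That is within the Class 6.1 ocean vessel limit of 2500 kg.
Class 5.1 quantity: three 18.33 kg packs = 54.99 kg.
54.99 kg ≤ 100 kg (ocean vessel limit, Class 5.1) — within limit.
The segregation rule (Class 5.1 with Class 3) does not apply to Class 6.1 with Class 5.1.
Every hazard class is within its ocean vessel limit and no segregation rule is violated.

Yes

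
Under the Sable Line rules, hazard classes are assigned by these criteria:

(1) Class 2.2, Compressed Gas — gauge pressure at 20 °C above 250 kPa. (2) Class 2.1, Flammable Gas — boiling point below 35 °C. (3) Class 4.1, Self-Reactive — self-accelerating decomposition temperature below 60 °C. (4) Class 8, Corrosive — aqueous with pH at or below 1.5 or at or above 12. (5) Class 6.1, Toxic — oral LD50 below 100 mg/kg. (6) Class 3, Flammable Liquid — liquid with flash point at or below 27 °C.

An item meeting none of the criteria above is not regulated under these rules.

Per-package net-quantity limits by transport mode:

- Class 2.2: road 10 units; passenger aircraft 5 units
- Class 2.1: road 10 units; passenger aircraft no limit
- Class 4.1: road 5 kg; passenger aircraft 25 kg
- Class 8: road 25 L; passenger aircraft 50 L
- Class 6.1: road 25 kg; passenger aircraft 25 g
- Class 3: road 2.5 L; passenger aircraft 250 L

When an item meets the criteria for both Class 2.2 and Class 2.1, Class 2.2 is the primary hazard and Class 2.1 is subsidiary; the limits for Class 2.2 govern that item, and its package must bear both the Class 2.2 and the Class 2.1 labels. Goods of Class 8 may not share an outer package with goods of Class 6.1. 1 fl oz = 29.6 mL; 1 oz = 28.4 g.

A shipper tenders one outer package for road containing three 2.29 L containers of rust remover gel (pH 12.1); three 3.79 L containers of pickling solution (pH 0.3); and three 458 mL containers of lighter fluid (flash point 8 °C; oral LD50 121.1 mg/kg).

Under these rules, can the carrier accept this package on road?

With pH 12.1 (≥ 12), the rust remover gel falls in Class 8.
Pickling solution: pH 0.3 ≤ 1.5 → Class 8 (Corrosive).
With flash point 8 °C (≤ 27 °C), the lighter fluid falls in Class 3.
Total Class 8: (three 2.29 L containers = 6.87 L) + (three 3.79 L containers = 11.37 L) = 18.24 L.
18.24 L is within the road limit of 25 L for Class 8.
Class 3 quantity: three 458 mL containers = 1.374 L.
That is within the Class 3 road limit of 2.5 L.
The segregation rule (Class 8 with Class 6.1) does not apply to Class 8 with Class 3.
Every hazard class is within its road limit and no segregation rule is violated.

Yes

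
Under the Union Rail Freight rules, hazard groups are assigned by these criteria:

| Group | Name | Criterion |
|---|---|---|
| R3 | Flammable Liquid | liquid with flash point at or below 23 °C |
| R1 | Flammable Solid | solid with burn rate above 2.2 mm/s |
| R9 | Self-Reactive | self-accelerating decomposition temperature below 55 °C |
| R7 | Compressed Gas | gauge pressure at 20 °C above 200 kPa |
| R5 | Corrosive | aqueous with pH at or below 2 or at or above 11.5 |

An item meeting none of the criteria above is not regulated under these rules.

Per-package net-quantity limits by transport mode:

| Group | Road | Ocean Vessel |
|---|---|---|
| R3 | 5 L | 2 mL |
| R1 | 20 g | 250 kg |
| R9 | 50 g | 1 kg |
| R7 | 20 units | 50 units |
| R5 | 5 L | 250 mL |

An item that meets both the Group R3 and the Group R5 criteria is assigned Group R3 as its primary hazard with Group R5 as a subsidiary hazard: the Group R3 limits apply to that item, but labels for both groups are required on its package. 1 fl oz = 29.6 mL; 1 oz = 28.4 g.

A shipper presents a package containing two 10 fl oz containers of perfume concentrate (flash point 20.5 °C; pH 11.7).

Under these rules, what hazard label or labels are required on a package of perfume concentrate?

Group R3 and R5

With flash point 20.5 °C (≤ 23 °C), the perfume concentrate falls in Group R3.
pH 11.7 meets the Group R5 criterion (Corrosive), so the perfume concentrate is Group R5.
By the precedence rule Group R3 is primary and Group R5 is subsidiary, and that rule requires both labels on the package.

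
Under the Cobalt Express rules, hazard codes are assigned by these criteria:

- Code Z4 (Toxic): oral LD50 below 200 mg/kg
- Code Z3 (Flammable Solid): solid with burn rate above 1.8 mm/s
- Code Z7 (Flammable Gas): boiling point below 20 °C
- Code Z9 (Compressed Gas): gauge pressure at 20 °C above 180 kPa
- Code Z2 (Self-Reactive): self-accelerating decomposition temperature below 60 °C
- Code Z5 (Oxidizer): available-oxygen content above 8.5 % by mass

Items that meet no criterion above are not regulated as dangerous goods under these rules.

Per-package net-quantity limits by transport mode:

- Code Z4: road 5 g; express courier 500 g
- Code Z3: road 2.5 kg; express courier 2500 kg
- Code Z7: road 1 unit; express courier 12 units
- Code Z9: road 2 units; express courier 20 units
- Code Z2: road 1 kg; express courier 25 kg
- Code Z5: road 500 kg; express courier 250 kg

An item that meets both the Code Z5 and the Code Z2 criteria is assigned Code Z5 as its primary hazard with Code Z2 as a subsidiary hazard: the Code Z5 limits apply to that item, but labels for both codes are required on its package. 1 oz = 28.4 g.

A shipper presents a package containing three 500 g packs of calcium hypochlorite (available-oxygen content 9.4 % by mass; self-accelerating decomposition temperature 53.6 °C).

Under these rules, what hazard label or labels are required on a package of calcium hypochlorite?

Code Z2 and Z5

Calcium hypochlorite: available-oxygen content 9.4 % by mass > 8.5 % by mass → Code Z5 (Oxidizer).
Self-accelerating decomposition temperature 53.6 °C meets the Code Z2 criterion (Self-Reactive), so the calcium hypochlorite is Code Z2.
By the precedence rule Code Z5 is primary and Code Z2 is subsidiary, and that rule requires both labels on the package.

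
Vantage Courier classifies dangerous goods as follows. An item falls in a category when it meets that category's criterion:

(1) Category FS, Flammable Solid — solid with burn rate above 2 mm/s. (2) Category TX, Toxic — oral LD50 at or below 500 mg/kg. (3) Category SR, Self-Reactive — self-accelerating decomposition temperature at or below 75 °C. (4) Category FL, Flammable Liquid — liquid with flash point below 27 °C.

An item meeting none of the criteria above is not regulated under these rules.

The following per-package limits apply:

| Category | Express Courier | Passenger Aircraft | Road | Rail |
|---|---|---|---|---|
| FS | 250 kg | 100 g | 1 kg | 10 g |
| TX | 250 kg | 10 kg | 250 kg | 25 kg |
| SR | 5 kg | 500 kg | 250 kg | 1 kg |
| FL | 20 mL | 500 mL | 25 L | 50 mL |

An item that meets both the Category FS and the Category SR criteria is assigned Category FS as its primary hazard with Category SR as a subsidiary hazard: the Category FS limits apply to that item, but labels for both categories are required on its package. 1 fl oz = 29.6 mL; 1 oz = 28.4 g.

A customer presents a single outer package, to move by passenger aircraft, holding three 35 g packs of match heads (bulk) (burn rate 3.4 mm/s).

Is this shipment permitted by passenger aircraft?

With burn rate 3.4 mm/s (> 2 mm/s), the match heads (bulk) fall in Category FS.
Category FS quantity: three 35 g packs = 105 g.
105 g > 100 g (passenger aircraft limit, Category FS) — over the limit.

No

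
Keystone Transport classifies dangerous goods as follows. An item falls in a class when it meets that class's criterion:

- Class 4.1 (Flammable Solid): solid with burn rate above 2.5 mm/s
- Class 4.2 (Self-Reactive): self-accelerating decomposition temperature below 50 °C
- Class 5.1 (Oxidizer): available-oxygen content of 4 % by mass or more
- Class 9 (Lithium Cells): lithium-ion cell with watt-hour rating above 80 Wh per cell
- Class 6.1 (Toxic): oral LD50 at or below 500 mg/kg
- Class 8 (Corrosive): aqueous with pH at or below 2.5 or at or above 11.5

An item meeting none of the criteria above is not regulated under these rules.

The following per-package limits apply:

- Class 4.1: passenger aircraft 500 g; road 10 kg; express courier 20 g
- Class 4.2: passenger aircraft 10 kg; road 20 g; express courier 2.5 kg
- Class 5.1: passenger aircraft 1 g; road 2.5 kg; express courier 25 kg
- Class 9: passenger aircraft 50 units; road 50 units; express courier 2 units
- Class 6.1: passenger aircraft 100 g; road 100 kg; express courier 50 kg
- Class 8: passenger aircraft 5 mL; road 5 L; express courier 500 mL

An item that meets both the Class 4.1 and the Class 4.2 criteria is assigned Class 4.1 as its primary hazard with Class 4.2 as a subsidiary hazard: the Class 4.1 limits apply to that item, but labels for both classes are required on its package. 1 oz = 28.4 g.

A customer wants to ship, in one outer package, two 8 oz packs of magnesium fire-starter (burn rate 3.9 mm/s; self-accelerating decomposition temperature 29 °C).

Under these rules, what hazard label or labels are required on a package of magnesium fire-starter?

Class 4.1 and 4.2

Burn rate 3.9 mm/s meets the Class 4.1 criterion (Flammable Solid), so the magnesium fire-starter is Class 4.1.
With self-accelerating decomposition temperature 29 °C (< 50 °C), the magnesium fire-starter falls in Class 4.2.
By the precedence rule Class 4.1 is primary and Class 4.2 is subsidiary, and that rule requires both labels on the package.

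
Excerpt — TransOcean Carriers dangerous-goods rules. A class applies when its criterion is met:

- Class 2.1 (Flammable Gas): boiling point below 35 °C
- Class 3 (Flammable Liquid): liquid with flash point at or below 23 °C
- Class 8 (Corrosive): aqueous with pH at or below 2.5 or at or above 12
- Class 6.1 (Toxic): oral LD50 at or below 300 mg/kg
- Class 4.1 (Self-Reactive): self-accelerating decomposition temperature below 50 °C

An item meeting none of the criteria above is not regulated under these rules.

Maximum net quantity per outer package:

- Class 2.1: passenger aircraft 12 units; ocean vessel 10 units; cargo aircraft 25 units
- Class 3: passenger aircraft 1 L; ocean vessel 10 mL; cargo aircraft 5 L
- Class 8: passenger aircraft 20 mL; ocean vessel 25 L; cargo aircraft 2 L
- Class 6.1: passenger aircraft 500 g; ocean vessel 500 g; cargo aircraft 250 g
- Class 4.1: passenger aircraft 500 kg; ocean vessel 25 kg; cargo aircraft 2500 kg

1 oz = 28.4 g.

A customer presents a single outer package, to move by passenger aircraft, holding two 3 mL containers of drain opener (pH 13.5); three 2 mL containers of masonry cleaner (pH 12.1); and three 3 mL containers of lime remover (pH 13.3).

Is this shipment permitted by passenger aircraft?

The drain opener has pH 13.5, which is ≥ 12, so it is Class 8 (Corrosive).
Masonry cleaner: pH 12.1 ≥ 12 → Class 8 (Corrosive).
Lime remover: pH 13.3 ≥ 12 → Class 8 (Corrosive).
Class 8 net quantity: (two 3 mL containers = 6 mL) + (three 2 mL containers = 6 mL) + (three 3 mL containers = 9 mL) = 21 mL.
That exceeds the Class 8 passenger aircraft limit of 20 mL.

No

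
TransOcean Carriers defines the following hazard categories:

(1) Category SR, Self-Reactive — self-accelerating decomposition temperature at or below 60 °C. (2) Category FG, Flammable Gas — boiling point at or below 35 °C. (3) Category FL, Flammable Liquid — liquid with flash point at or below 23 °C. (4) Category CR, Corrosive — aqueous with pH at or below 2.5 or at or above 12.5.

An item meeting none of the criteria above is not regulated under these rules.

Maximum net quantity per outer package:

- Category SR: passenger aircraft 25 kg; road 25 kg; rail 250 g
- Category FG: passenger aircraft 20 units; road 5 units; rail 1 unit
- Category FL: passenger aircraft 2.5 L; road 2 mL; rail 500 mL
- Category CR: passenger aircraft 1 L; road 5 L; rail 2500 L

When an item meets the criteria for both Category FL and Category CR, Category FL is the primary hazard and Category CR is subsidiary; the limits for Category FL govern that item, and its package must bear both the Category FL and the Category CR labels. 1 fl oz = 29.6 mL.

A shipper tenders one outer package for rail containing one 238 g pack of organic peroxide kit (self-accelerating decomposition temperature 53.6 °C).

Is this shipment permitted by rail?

Yes

Self-accelerating decomposition temperature 53.6 °C meets the Category SR criterion (Self-Reactive), so the organic peroxide kit is Category SR.
Category SR quantity: 238 g.
238 g is within the rail limit of 250 g for Category SR.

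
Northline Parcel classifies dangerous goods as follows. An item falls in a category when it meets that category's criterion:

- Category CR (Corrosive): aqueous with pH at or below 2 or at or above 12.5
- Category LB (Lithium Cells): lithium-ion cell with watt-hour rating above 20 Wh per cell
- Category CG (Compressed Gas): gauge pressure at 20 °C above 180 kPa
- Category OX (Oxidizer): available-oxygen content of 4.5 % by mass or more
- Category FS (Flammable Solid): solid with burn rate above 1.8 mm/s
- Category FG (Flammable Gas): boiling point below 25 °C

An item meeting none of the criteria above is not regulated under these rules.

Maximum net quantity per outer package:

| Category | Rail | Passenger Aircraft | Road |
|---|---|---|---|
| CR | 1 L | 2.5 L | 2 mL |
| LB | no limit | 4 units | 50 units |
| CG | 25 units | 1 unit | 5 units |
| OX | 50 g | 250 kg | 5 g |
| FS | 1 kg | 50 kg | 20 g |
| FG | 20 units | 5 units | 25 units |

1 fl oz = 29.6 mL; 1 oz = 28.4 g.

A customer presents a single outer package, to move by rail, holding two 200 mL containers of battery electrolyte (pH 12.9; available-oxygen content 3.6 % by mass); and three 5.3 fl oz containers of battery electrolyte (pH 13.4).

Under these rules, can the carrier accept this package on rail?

With pH 12.9 (≥ 12.5), the battery electrolyte falls in Category CR.
pH 13.4 meets the Category CR criterion (Corrosive), so the battery electrolyte is Category CR.
Category CR net quantity: (two 200 mL containers = 400 mL) + (three 5.3 fl oz containers = 470.64 mL) = 870.64 mL.
870.64 mL ≤ 1 L (rail limit, Category CR) — within limit.

Yes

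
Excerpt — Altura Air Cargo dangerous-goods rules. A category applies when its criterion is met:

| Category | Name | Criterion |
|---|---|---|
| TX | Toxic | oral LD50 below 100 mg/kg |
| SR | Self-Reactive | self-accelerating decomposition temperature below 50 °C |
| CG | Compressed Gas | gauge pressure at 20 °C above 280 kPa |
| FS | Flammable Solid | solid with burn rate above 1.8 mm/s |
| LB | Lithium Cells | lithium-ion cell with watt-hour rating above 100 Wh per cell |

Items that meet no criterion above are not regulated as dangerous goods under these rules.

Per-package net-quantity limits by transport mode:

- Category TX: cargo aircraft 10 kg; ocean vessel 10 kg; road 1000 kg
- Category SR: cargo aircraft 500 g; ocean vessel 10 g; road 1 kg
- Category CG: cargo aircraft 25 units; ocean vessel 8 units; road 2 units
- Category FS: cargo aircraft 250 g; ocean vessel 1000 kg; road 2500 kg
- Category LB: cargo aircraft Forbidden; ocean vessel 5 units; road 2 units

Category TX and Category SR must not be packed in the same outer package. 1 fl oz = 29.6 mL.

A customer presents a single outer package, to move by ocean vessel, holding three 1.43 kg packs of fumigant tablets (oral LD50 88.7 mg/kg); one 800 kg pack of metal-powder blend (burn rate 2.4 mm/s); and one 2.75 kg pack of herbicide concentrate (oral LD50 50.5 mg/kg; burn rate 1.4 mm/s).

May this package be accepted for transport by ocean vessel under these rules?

Oral LD50 88.7 mg/kg meets the Category TX criterion (Toxic), so the fumigant tablets are Category TX.
With burn rate 2.4 mm/s (> 1.8 mm/s), the metal-powder blend falls in Category FS.
The herbicide concentrate has oral LD50 50.5 mg/kg, which is < 100 mg/kg, so it is Category TX (Toxic).
Total Category TX: (three 1.43 kg packs = 4.29 kg) + 2.75 kg = 7.04 kg.
7.04 kg ≤ 10 kg (ocean vessel limit, Category TX) — within limit.
Category FS quantity: 800 kg.
800 kg ≤ 1000 kg (ocean vessel limit, Category FS) — within limit.
The segregation rule (Category TX with Category SR) does not apply to Category TX with Category FS.
Every hazard category is within its ocean vessel limit and no segregation rule is violated.

Yes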